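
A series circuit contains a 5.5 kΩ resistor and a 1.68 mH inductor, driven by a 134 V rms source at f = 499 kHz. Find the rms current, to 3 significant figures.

ω = 2πf = 3.135e+06 rad/s
X_L = ωL = 5270 Ω
Z = 5500 + j5270 Ω
|Z| = √(5500² + 5270²) = 7620 Ω
I = V/|Z| = 134/7620 = 17.6 mA

17.6 mA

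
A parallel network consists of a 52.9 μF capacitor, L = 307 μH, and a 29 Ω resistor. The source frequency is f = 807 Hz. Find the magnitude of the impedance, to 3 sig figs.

ω = 2πf = 5071 rad/s
X_L = ωL = 1.56 Ω
X_C = 1/(ωC) = 3.73 Ω
Parallel: admittances add. Y = 1/R + 1/(jωL) + jωC
Y = (0.0345 − j0.374) S
|Y| = 0.376 S → |Z| = 1/|Y| = 2.66 Ω, ∠Z = −∠Y = 84.7°

2.66 Ω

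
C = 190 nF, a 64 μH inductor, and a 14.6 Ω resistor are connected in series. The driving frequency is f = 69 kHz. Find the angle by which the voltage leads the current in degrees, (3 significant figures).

ω = 2πf = 433500 rad/s
X_L = ωL = 27.7 Ω
X_C = 1/(ωC) = 12.1 Ω
Net reactance X = X_L − X_C = 15.6 Ω
Z = 14.6 + j15.6 Ω
|Z| = √(14.6² + 15.6²) = 21.4 Ω
∠Z = arctan(15.6/14.6) = 46.9°

46.9°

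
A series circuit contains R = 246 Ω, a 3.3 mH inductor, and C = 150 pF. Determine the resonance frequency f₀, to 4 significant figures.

ω₀ = 1/√(LC) = 1/√(0.0033 × 1.5e-10) = 1.421e+06 rad/s
f₀ = ω₀/(2π) = 226.2 kHz

226.2 kHz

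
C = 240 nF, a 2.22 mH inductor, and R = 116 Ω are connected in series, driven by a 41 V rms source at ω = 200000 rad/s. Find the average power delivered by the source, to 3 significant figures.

1.01 W

X_L = ωL = 444 Ω
X_C = 1/(ωC) = 20.8 Ω
Net reactance X = X_L − X_C = 423 Ω
Z = 116 + j423 Ω
|Z| = √(116² + 423²) = 439 Ω
∠Z = arctan(423/116) = 74.7°
I = V/|Z| = 93.4 mA
P = VI cos φ = 41 × 0.0934 × cos(74.7°) = 1.01 W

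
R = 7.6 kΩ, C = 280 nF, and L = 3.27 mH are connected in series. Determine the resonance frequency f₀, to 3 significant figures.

ω₀ = 1/√(LC) = 1/√(0.00327 × 2.8e-07) = 33050 rad/s
f₀ = ω₀/(2π) = 5.26 kHz

5.26 kHz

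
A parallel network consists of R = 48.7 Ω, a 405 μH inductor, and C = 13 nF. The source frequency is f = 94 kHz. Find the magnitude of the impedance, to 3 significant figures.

48.0 Ω

ω = 2πf = 590600 rad/s
X_L = ωL = 239 Ω
X_C = 1/(ωC) = 130 Ω
Parallel: admittances add. Y = 1/R + 1/(jωL) + jωC
Y = (0.0205 + j0.00350) S
|Y| = 0.0208 S → |Z| = 1/|Y| = 48.0 Ω, ∠Z = −∠Y = -9.67°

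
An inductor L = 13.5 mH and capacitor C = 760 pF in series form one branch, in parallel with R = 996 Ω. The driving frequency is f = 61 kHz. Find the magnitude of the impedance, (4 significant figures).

ω = 2πf = 383300 rad/s
X_L = ωL = 5174 Ω
X_C = 1/(ωC) = 3433 Ω
Branch 1: Z₁ = R = 996.0 Ω
Branch 2 (series LC): Z₂ = j(X_L − X_C) = j1741 Ω
Parallel: Z = Z₁Z₂/(Z₁+Z₂), |Z| = 864.5 Ω, ∠Z = 29.77°

864.5 Ω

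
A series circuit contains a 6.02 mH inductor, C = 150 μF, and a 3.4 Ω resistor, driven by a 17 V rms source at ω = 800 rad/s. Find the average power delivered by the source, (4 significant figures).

41.06 W

X_L = ωL = 4.816 Ω
X_C = 1/(ωC) = 8.333 Ω
Net reactance X = X_L − X_C = -3.517 Ω
Z = 3.400 − j3.517 Ω
|Z| = √(3.400² + 3.517²) = 4.892 Ω
∠Z = arctan(-3.517/3.400) = -45.97°
I = V/|Z| = 3.475 A
P = VI cos φ = 17 × 3.475 × cos(-45.97°) = 41.06 W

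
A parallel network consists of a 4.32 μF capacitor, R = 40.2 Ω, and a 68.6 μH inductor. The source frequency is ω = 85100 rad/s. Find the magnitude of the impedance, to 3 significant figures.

5.05 Ω

X_L = ωL = 5.84 Ω
X_C = 1/(ωC) = 2.72 Ω
Parallel: admittances add. Y = 1/R + 1/(jωL) + jωC
Y = (0.0249 + j0.196) S
|Y| = 0.198 S → |Z| = 1/|Y| = 5.05 Ω, ∠Z = −∠Y = -82.8°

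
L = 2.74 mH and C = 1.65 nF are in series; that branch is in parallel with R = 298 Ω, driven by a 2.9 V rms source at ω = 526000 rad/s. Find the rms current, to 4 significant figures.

13.98 mA

X_L = ωL = 1441 Ω
X_C = 1/(ωC) = 1152 Ω
Branch 1: Z₁ = R = 298.0 Ω
Branch 2 (series LC): Z₂ = j(X_L − X_C) = j289.0 Ω
Parallel: Z = Z₁Z₂/(Z₁+Z₂), |Z| = 207.5 Ω, ∠Z = 45.88°
I = V/|Z| = 2.9/207.5 = 13.98 mA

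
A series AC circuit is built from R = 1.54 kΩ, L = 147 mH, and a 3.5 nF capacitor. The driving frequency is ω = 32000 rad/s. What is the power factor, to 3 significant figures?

X_L = ωL = 4700 Ω
X_C = 1/(ωC) = 8930 Ω
Net reactance X = X_L − X_C = -4220 Ω
Z = 1540 − j4220 Ω
|Z| = √(1540² + 4220²) = 4500 Ω
∠Z = arctan(-4220/1540) = -70.0°
cos φ = cos(-70.0°) = 0.342

0.342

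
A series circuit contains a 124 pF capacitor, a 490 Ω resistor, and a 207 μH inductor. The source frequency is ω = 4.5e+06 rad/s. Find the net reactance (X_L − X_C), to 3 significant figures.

-861 Ω

X_L = ωL = 932 Ω
X_C = 1/(ωC) = 1790 Ω
X = 932 − 1790 = -861 Ω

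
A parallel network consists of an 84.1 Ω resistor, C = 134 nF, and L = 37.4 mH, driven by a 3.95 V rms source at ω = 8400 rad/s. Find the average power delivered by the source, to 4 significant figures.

185.5 mW

X_L = ωL = 314.2 Ω
X_C = 1/(ωC) = 888.4 Ω
Parallel: admittances add. Y = 1/R + 1/(jωL) + jωC
Y = (0.01189 − j0.002057) S
|Y| = 0.01207 S → |Z| = 1/|Y| = 82.87 Ω, ∠Z = −∠Y = 9.817°
I = V/|Z| = 47.67 mA
P = VI cos φ = 3.95 × 0.04767 × cos(9.817°) = 185.5 mW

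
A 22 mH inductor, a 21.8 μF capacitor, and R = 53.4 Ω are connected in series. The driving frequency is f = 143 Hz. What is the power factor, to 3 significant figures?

ω = 2πf = 898.5 rad/s
X_L = ωL = 19.8 Ω
X_C = 1/(ωC) = 51.1 Ω
Net reactance X = X_L − X_C = -31.3 Ω
Z = 53.4 − j31.3 Ω
|Z| = √(53.4² + 31.3²) = 61.9 Ω
∠Z = arctan(-31.3/53.4) = -30.4°
cos φ = cos(-30.4°) = 0.863

0.863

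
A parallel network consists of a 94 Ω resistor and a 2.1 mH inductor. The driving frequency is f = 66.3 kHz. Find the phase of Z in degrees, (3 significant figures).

ω = 2πf = 416600 rad/s
X_L = ωL = 875 Ω
Parallel: admittances add. Y = 1/R + 1/(jωL)
Y = (0.0106 − j0.00114) S
|Y| = 0.0107 S → |Z| = 1/|Y| = 93.5 Ω, ∠Z = −∠Y = 6.13°

6.13°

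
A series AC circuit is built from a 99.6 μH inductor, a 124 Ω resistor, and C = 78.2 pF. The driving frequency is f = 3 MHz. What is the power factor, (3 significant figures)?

0.103

ω = 2πf = 1.885e+07 rad/s
X_L = ωL = 1880 Ω
X_C = 1/(ωC) = 678 Ω
Net reactance X = X_L − X_C = 1200 Ω
Z = 124 + j1200 Ω
|Z| = √(124² + 1200²) = 1210 Ω
∠Z = arctan(1200/124) = 84.1°
cos φ = cos(84.1°) = 0.103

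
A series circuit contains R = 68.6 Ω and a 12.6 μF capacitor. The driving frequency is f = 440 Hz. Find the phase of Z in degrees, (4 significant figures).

-22.71°

ω = 2πf = 2765 rad/s
X_C = 1/(ωC) = 28.71 Ω
Z = 68.60 − j28.71 Ω
|Z| = √(68.60² + 28.71²) = 74.36 Ω
∠Z = arctan(-28.71/68.60) = -22.71°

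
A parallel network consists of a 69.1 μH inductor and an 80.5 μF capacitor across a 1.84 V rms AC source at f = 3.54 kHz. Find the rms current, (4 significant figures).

2.097 A

ω = 2πf = 22240 rad/s
X_L = ωL = 1.537 Ω
X_C = 1/(ωC) = 0.5585 Ω
Parallel: admittances add. Y = 1/(jωL) + jωC
Y = (0 + j1.140) S
|Y| = 1.140 S → |Z| = 1/|Y| = 0.8773 Ω, ∠Z = −∠Y = -90.00°
I = V/|Z| = 1.84/0.8773 = 2.097 A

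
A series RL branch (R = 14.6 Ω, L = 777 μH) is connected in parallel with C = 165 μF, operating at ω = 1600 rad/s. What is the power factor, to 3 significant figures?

0.255

X_L = ωL = 1.24 Ω
X_C = 1/(ωC) = 3.79 Ω
Branch 1 (R+jX_L): Z₁ = 14.6 + j1.24 Ω, |Z₁| = 14.7 Ω
Branch 2 (−jX_C): Z₂ = −j3.79 Ω
Parallel: Z = Z₁Z₂/(Z₁+Z₂), |Z| = 3.75 Ω, ∠Z = -75.2°
cos φ = cos(-75.2°) = 0.255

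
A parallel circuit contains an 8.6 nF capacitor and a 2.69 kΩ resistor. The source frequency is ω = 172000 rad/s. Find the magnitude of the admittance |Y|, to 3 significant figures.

1.53 mS

X_C = 1/(ωC) = 676 Ω
Parallel: admittances add. Y = 1/R + jωC
Y = (0.000372 + j0.00148) S
|Y| = 0.00153 S → |Z| = 1/|Y| = 656 Ω, ∠Z = −∠Y = -75.9°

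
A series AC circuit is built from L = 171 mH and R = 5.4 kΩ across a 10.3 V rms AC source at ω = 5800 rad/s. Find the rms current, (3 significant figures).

X_L = ωL = 992 Ω
Z = 5400 + j992 Ω
|Z| = √(5400² + 992²) = 5490 Ω
I = V/|Z| = 10.3/5490 = 1.88 mA

1.88 mA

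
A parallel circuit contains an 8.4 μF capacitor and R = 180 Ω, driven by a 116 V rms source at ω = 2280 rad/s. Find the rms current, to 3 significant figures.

2.31 A

X_C = 1/(ωC) = 52.2 Ω
Parallel: admittances add. Y = 1/R + jωC
Y = (0.00556 + j0.0192) S
|Y| = 0.0199 S → |Z| = 1/|Y| = 50.1 Ω, ∠Z = −∠Y = -73.8°
I = V/|Z| = 116/50.1 = 2.31 A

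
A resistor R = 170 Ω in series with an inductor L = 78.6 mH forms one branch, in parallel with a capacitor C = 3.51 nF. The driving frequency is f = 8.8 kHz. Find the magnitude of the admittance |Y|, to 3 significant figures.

36.8 μS

ω = 2πf = 55290 rad/s
X_L = ωL = 4350 Ω
X_C = 1/(ωC) = 5150 Ω
Branch 1 (R+jX_L): Z₁ = 170 + j4350 Ω, |Z₁| = 4350 Ω
Branch 2 (−jX_C): Z₂ = −j5150 Ω
Parallel: Z = Z₁Z₂/(Z₁+Z₂), |Z| = 27200 Ω, ∠Z = 75.9°
|Y| = 1/|Z| = 36.8 μS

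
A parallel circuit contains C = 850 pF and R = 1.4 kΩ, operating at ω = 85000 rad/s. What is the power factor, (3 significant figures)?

0.995

X_C = 1/(ωC) = 13800 Ω
Parallel: admittances add. Y = 1/R + jωC
Y = (0.000714 + j7.22e-05) S
|Y| = 0.000718 S → |Z| = 1/|Y| = 1390 Ω, ∠Z = −∠Y = -5.78°
cos φ = cos(-5.78°) = 0.995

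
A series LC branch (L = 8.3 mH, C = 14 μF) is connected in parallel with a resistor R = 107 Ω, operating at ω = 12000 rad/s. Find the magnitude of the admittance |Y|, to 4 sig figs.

14.19 mS

X_L = ωL = 99.60 Ω
X_C = 1/(ωC) = 5.952 Ω
Branch 1: Z₁ = R = 107.0 Ω
Branch 2 (series LC): Z₂ = j(X_L − X_C) = j93.65 Ω
Parallel: Z = Z₁Z₂/(Z₁+Z₂), |Z| = 70.47 Ω, ∠Z = 48.81°
|Y| = 1/|Z| = 14.19 mS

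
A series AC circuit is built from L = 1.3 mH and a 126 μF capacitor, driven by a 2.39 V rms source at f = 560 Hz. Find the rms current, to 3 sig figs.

ω = 2πf = 3519 rad/s
X_L = ωL = 4.57 Ω
X_C = 1/(ωC) = 2.26 Ω
Net reactance X = X_L − X_C = 2.32 Ω
Z = j2.32 Ω
|Z| = √(0² + 2.32²) = 2.32 Ω
I = V/|Z| = 2.39/2.32 = 1.03 A

1.03 A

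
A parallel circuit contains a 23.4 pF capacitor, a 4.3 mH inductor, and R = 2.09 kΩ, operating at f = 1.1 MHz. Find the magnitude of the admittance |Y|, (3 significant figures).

ω = 2πf = 6.912e+06 rad/s
X_L = ωL = 29700 Ω
X_C = 1/(ωC) = 6180 Ω
Parallel: admittances add. Y = 1/R + 1/(jωL) + jωC
Y = (0.000478 + j0.000128) S
|Y| = 0.000495 S → |Z| = 1/|Y| = 2020 Ω, ∠Z = −∠Y = -15.0°

495 μS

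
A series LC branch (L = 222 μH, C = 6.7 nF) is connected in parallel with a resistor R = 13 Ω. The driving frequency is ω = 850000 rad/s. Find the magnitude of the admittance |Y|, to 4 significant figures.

108.3 mS

X_L = ωL = 188.7 Ω
X_C = 1/(ωC) = 175.6 Ω
Branch 1: Z₁ = R = 13.00 Ω
Branch 2 (series LC): Z₂ = j(X_L − X_C) = j13.11 Ω
Parallel: Z = Z₁Z₂/(Z₁+Z₂), |Z| = 9.230 Ω, ∠Z = 44.76°
|Y| = 1/|Z| = 108.3 mS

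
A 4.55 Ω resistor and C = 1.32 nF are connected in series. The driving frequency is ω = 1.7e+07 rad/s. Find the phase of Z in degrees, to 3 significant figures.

-84.2°

X_C = 1/(ωC) = 44.6 Ω
Z = 4.55 − j44.6 Ω
|Z| = √(4.55² + 44.6²) = 44.8 Ω
∠Z = arctan(-44.6/4.55) = -84.2°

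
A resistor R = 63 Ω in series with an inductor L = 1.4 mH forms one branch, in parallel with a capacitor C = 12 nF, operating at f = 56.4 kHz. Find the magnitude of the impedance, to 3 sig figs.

ω = 2πf = 354400 rad/s
X_L = ωL = 496 Ω
X_C = 1/(ωC) = 235 Ω
Branch 1 (R+jX_L): Z₁ = 63.0 + j496 Ω, |Z₁| = 500 Ω
Branch 2 (−jX_C): Z₂ = −j235 Ω
Parallel: Z = Z₁Z₂/(Z₁+Z₂), |Z| = 438 Ω, ∠Z = -83.7°

438 Ω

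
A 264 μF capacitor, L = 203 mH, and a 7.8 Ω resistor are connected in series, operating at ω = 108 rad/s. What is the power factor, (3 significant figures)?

0.510

X_L = ωL = 21.9 Ω
X_C = 1/(ωC) = 35.1 Ω
Net reactance X = X_L − X_C = -13.1 Ω
Z = 7.80 − j13.1 Ω
|Z| = √(7.80² + 13.1²) = 15.3 Ω
∠Z = arctan(-13.1/7.80) = -59.3°
cos φ = cos(-59.3°) = 0.510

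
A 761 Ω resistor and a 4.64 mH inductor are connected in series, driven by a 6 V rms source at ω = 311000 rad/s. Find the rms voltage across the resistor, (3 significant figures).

2.80 V

X_L = ωL = 1440 Ω
Z = 761 + j1440 Ω
|Z| = √(761² + 1440²) = 1630 Ω
I = V/|Z| = 3.68 mA
V_R = I·|Z_R| = 0.00368 × 761 = 2.80 V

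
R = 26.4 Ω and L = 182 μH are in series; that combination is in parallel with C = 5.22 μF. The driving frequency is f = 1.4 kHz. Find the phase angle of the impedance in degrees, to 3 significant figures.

-49.1°

ω = 2πf = 8796 rad/s
X_L = ωL = 1.60 Ω
X_C = 1/(ωC) = 21.8 Ω
Branch 1 (R+jX_L): Z₁ = 26.4 + j1.60 Ω, |Z₁| = 26.4 Ω
Branch 2 (−jX_C): Z₂ = −j21.8 Ω
Parallel: Z = Z₁Z₂/(Z₁+Z₂), |Z| = 17.3 Ω, ∠Z = -49.1°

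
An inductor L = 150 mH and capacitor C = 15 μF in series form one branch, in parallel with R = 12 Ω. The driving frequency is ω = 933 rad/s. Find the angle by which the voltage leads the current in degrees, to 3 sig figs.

X_L = ωL = 140 Ω
X_C = 1/(ωC) = 71.5 Ω
Branch 1: Z₁ = R = 12.0 Ω
Branch 2 (series LC): Z₂ = j(X_L − X_C) = j68.5 Ω
Parallel: Z = Z₁Z₂/(Z₁+Z₂), |Z| = 11.8 Ω, ∠Z = 9.94°

9.94°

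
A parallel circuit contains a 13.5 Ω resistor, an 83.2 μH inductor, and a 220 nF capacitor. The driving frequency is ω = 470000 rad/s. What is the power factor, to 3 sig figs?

X_L = ωL = 39.1 Ω
X_C = 1/(ωC) = 9.67 Ω
Parallel: admittances add. Y = 1/R + 1/(jωL) + jωC
Y = (0.0741 + j0.0778) S
|Y| = 0.107 S → |Z| = 1/|Y| = 9.31 Ω, ∠Z = −∠Y = -46.4°
cos φ = cos(-46.4°) = 0.689

0.689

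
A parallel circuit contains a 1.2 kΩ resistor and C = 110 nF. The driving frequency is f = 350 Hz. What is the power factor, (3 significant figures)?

0.960

ω = 2πf = 2199 rad/s
X_C = 1/(ωC) = 4130 Ω
Parallel: admittances add. Y = 1/R + jωC
Y = (0.000833 + j0.000242) S
|Y| = 0.000868 S → |Z| = 1/|Y| = 1150 Ω, ∠Z = −∠Y = -16.2°
cos φ = cos(-16.2°) = 0.960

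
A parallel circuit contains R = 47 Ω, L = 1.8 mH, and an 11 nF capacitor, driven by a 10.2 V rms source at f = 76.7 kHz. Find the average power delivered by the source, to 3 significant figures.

ω = 2πf = 481900 rad/s
X_L = ωL = 867 Ω
X_C = 1/(ωC) = 189 Ω
Parallel: admittances add. Y = 1/R + 1/(jωL) + jωC
Y = (0.0213 + j0.00415) S
|Y| = 0.0217 S → |Z| = 1/|Y| = 46.1 Ω, ∠Z = −∠Y = -11.0°
I = V/|Z| = 221 mA
P = VI cos φ = 10.2 × 0.221 × cos(-11.0°) = 2.21 W

2.21 W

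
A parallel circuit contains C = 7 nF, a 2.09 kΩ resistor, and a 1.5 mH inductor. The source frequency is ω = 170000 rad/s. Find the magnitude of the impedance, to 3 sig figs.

X_L = ωL = 255 Ω
X_C = 1/(ωC) = 840 Ω
Parallel: admittances add. Y = 1/R + 1/(jωL) + jωC
Y = (0.000478 − j0.00273) S
|Y| = 0.00277 S → |Z| = 1/|Y| = 361 Ω, ∠Z = −∠Y = 80.1°

361 Ω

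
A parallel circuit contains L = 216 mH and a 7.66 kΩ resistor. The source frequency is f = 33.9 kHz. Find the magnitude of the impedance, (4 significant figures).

7556 Ω

ω = 2πf = 213000 rad/s
X_L = ωL = 46010 Ω
Parallel: admittances add. Y = 1/R + 1/(jωL)
Y = (0.0001305 − j2.174e-05) S
|Y| = 0.0001323 S → |Z| = 1/|Y| = 7556 Ω, ∠Z = −∠Y = 9.453°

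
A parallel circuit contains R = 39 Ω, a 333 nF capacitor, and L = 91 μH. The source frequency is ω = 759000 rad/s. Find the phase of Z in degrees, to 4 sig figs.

-83.86°

X_L = ωL = 69.07 Ω
X_C = 1/(ωC) = 3.957 Ω
Parallel: admittances add. Y = 1/R + 1/(jωL) + jωC
Y = (0.02564 + j0.2383) S
|Y| = 0.2396 S → |Z| = 1/|Y| = 4.173 Ω, ∠Z = −∠Y = -83.86°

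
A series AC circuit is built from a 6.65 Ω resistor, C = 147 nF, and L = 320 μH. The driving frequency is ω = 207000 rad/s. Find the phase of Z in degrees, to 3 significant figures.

X_L = ωL = 66.2 Ω
X_C = 1/(ωC) = 32.9 Ω
Net reactance X = X_L − X_C = 33.4 Ω
Z = 6.65 + j33.4 Ω
|Z| = √(6.65² + 33.4²) = 34.0 Ω
∠Z = arctan(33.4/6.65) = 78.7°

78.7°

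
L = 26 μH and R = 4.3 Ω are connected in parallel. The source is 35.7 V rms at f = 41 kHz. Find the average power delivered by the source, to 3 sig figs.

296 W

ω = 2πf = 257600 rad/s
X_L = ωL = 6.70 Ω
Parallel: admittances add. Y = 1/R + 1/(jωL)
Y = (0.233 − j0.149) S
|Y| = 0.276 S → |Z| = 1/|Y| = 3.62 Ω, ∠Z = −∠Y = 32.7°
I = V/|Z| = 9.87 A
P = VI cos φ = 35.7 × 9.87 × cos(32.7°) = 296 W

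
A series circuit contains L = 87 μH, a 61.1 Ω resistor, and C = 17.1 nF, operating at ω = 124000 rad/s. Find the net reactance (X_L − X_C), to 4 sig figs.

X_L = ωL = 10.79 Ω
X_C = 1/(ωC) = 471.6 Ω
X = 10.79 − 471.6 = -460.8 Ω

-460.8 Ω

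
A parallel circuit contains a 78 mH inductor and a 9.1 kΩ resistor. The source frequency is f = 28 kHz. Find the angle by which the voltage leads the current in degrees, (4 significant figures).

33.55°

ω = 2πf = 175900 rad/s
X_L = ωL = 13720 Ω
Parallel: admittances add. Y = 1/R + 1/(jωL)
Y = (0.0001099 − j7.287e-05) S
|Y| = 0.0001319 S → |Z| = 1/|Y| = 7584 Ω, ∠Z = −∠Y = 33.55°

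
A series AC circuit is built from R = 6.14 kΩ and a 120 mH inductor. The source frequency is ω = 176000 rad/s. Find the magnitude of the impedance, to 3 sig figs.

X_L = ωL = 21100 Ω
Z = 6140 + j21100 Ω
|Z| = √(6140² + 21100²) = 22000 Ω

22000 Ω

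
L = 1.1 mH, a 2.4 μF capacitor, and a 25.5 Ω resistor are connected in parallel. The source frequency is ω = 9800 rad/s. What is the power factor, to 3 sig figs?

X_L = ωL = 10.8 Ω
X_C = 1/(ωC) = 42.5 Ω
Parallel: admittances add. Y = 1/R + 1/(jωL) + jωC
Y = (0.0392 − j0.0692) S
|Y| = 0.0796 S → |Z| = 1/|Y| = 12.6 Ω, ∠Z = −∠Y = 60.5°
cos φ = cos(60.5°) = 0.493

0.493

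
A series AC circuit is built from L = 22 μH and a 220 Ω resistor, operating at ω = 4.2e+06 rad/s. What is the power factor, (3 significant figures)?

0.922

X_L = ωL = 92.4 Ω
Z = 220 + j92.4 Ω
|Z| = √(220² + 92.4²) = 239 Ω
∠Z = arctan(92.4/220) = 22.8°
cos φ = cos(22.8°) = 0.922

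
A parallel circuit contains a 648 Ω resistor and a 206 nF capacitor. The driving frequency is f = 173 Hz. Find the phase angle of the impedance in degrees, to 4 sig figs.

ω = 2πf = 1087 rad/s
X_C = 1/(ωC) = 4466 Ω
Parallel: admittances add. Y = 1/R + jωC
Y = (0.001543 + j0.0002239) S
|Y| = 0.001559 S → |Z| = 1/|Y| = 641.3 Ω, ∠Z = −∠Y = -8.256°

-8.256°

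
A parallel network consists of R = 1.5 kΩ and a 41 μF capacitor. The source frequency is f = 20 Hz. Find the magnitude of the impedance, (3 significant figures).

192 Ω

ω = 2πf = 125.7 rad/s
X_C = 1/(ωC) = 194 Ω
Parallel: admittances add. Y = 1/R + jωC
Y = (0.000667 + j0.00515) S
|Y| = 0.00520 S → |Z| = 1/|Y| = 192 Ω, ∠Z = −∠Y = -82.6°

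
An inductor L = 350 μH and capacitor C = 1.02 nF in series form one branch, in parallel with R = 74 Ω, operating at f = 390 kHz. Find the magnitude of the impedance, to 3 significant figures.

73.1 Ω

ω = 2πf = 2.45e+06 rad/s
X_L = ωL = 858 Ω
X_C = 1/(ωC) = 400 Ω
Branch 1: Z₁ = R = 74.0 Ω
Branch 2 (series LC): Z₂ = j(X_L − X_C) = j458 Ω
Parallel: Z = Z₁Z₂/(Z₁+Z₂), |Z| = 73.1 Ω, ∠Z = 9.19°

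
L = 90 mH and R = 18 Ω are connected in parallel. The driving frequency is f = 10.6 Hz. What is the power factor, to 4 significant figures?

ω = 2πf = 66.60 rad/s
X_L = ωL = 5.994 Ω
Parallel: admittances add. Y = 1/R + 1/(jωL)
Y = (0.05556 − j0.1668) S
|Y| = 0.1758 S → |Z| = 1/|Y| = 5.687 Ω, ∠Z = −∠Y = 71.58°
cos φ = cos(71.58°) = 0.3160

0.3160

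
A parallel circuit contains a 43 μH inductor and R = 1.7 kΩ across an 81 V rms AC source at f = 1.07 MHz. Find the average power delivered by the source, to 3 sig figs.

3.86 W

ω = 2πf = 6.723e+06 rad/s
X_L = ωL = 289 Ω
Parallel: admittances add. Y = 1/R + 1/(jωL)
Y = (0.000588 − j0.00346) S
|Y| = 0.00351 S → |Z| = 1/|Y| = 285 Ω, ∠Z = −∠Y = 80.3°
I = V/|Z| = 284 mA
P = VI cos φ = 81 × 0.284 × cos(80.3°) = 3.86 W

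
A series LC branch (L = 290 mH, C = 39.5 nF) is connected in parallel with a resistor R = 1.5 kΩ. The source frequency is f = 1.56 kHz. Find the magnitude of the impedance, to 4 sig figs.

ω = 2πf = 9802 rad/s
X_L = ωL = 2843 Ω
X_C = 1/(ωC) = 2583 Ω
Branch 1: Z₁ = R = 1500 Ω
Branch 2 (series LC): Z₂ = j(X_L − X_C) = j259.7 Ω
Parallel: Z = Z₁Z₂/(Z₁+Z₂), |Z| = 255.9 Ω, ∠Z = 80.18°

255.9 Ω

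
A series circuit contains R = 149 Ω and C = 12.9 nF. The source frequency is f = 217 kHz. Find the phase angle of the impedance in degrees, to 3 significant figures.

-20.9°

ω = 2πf = 1.363e+06 rad/s
X_C = 1/(ωC) = 56.9 Ω
Z = 149 − j56.9 Ω
|Z| = √(149² + 56.9²) = 159 Ω
∠Z = arctan(-56.9/149) = -20.9°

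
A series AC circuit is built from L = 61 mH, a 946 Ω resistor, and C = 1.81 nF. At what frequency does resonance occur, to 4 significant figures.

ω₀ = 1/√(LC) = 1/√(0.061 × 1.81e-09) = 95170 rad/s
f₀ = ω₀/(2π) = 15.15 kHz

15.15 kHz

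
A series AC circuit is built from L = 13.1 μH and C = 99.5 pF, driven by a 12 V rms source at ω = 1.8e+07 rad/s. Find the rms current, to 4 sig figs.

37.20 mA

X_L = ωL = 235.8 Ω
X_C = 1/(ωC) = 558.3 Ω
Net reactance X = X_L − X_C = -322.5 Ω
Z = − j322.5 Ω
|Z| = √(0² + 322.5²) = 322.5 Ω
I = V/|Z| = 12/322.5 = 37.20 mA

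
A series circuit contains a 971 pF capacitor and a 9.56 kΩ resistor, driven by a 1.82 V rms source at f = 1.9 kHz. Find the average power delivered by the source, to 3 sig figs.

ω = 2πf = 11940 rad/s
X_C = 1/(ωC) = 86300 Ω
Z = 9560 − j86300 Ω
|Z| = √(9560² + 86300²) = 86800 Ω
∠Z = arctan(-86300/9560) = -83.7°
I = V/|Z| = 21.0 μA
P = VI cos φ = 1.82 × 2.1e-05 × cos(-83.7°) = 4.20 μW

4.20 μW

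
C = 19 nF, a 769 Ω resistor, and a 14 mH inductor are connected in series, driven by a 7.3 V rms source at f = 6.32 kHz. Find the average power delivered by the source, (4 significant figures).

34.63 mW

ω = 2πf = 39710 rad/s
X_L = ωL = 555.9 Ω
X_C = 1/(ωC) = 1325 Ω
Net reactance X = X_L − X_C = -769.5 Ω
Z = 769.0 − j769.5 Ω
|Z| = √(769.0² + 769.5²) = 1088 Ω
∠Z = arctan(-769.5/769.0) = -45.02°
I = V/|Z| = 6.710 mA
P = VI cos φ = 7.3 × 0.006710 × cos(-45.02°) = 34.63 mW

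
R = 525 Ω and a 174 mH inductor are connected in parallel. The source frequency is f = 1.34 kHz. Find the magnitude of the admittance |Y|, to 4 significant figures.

ω = 2πf = 8419 rad/s
X_L = ωL = 1465 Ω
Parallel: admittances add. Y = 1/R + 1/(jωL)
Y = (0.001905 − j0.0006826) S
|Y| = 0.002023 S → |Z| = 1/|Y| = 494.2 Ω, ∠Z = −∠Y = 19.72°

2.023 mS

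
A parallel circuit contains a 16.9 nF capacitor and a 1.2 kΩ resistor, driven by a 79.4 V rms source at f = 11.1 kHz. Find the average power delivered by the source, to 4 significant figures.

5.254 W

ω = 2πf = 69740 rad/s
X_C = 1/(ωC) = 848.4 Ω
Parallel: admittances add. Y = 1/R + jωC
Y = (0.0008333 + j0.001179) S
|Y| = 0.001443 S → |Z| = 1/|Y| = 692.8 Ω, ∠Z = −∠Y = -54.74°
I = V/|Z| = 114.6 mA
P = VI cos φ = 79.4 × 0.1146 × cos(-54.74°) = 5.254 W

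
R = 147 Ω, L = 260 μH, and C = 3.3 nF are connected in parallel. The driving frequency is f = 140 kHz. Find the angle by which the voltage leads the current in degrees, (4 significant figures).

ω = 2πf = 879600 rad/s
X_L = ωL = 228.7 Ω
X_C = 1/(ωC) = 344.5 Ω
Parallel: admittances add. Y = 1/R + 1/(jωL) + jωC
Y = (0.006803 − j0.001470) S
|Y| = 0.006960 S → |Z| = 1/|Y| = 143.7 Ω, ∠Z = −∠Y = 12.19°

12.19°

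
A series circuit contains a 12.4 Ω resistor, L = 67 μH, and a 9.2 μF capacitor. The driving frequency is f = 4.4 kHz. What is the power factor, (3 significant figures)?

0.986

ω = 2πf = 27650 rad/s
X_L = ωL = 1.85 Ω
X_C = 1/(ωC) = 3.93 Ω
Net reactance X = X_L − X_C = -2.08 Ω
Z = 12.4 − j2.08 Ω
|Z| = √(12.4² + 2.08²) = 12.6 Ω
∠Z = arctan(-2.08/12.4) = -9.52°
cos φ = cos(-9.52°) = 0.986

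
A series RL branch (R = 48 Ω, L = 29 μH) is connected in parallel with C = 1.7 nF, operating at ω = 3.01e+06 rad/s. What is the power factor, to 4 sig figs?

0.7959

X_L = ωL = 87.29 Ω
X_C = 1/(ωC) = 195.4 Ω
Branch 1 (R+jX_L): Z₁ = 48.00 + j87.29 Ω, |Z₁| = 99.62 Ω
Branch 2 (−jX_C): Z₂ = −j195.4 Ω
Parallel: Z = Z₁Z₂/(Z₁+Z₂), |Z| = 164.5 Ω, ∠Z = 37.26°
cos φ = cos(37.26°) = 0.7959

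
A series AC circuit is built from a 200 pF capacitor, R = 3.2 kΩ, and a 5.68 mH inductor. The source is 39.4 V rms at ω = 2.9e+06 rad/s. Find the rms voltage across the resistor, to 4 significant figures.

8.355 V

X_L = ωL = 16470 Ω
X_C = 1/(ωC) = 1724 Ω
Net reactance X = X_L − X_C = 14750 Ω
Z = 3200 + j14750 Ω
|Z| = √(3200² + 14750²) = 15090 Ω
I = V/|Z| = 2.611 mA
V_R = I·|Z_R| = 0.002611 × 3200 = 8.355 V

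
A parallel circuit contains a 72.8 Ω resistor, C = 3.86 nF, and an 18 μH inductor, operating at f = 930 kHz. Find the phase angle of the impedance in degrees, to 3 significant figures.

-43.5°

ω = 2πf = 5.843e+06 rad/s
X_L = ωL = 105 Ω
X_C = 1/(ωC) = 44.3 Ω
Parallel: admittances add. Y = 1/R + 1/(jωL) + jωC
Y = (0.0137 + j0.0130) S
|Y| = 0.0189 S → |Z| = 1/|Y| = 52.8 Ω, ∠Z = −∠Y = -43.5°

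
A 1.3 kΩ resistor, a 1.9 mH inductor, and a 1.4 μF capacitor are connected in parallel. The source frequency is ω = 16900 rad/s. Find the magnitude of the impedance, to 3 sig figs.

133 Ω

X_L = ωL = 32.1 Ω
X_C = 1/(ωC) = 42.3 Ω
Parallel: admittances add. Y = 1/R + 1/(jωL) + jωC
Y = (0.000769 − j0.00748) S
|Y| = 0.00752 S → |Z| = 1/|Y| = 133 Ω, ∠Z = −∠Y = 84.1°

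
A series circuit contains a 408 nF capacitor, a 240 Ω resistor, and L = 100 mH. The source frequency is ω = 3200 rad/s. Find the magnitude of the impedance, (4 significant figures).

506.4 Ω

X_L = ωL = 320.0 Ω
X_C = 1/(ωC) = 765.9 Ω
Net reactance X = X_L − X_C = -445.9 Ω
Z = 240.0 − j445.9 Ω
|Z| = √(240.0² + 445.9²) = 506.4 Ω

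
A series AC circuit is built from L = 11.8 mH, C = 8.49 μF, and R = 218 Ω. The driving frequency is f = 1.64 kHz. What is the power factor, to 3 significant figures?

0.893

ω = 2πf = 10300 rad/s
X_L = ωL = 122 Ω
X_C = 1/(ωC) = 11.4 Ω
Net reactance X = X_L − X_C = 110 Ω
Z = 218 + j110 Ω
|Z| = √(218² + 110²) = 244 Ω
∠Z = arctan(110/218) = 26.8°
cos φ = cos(26.8°) = 0.893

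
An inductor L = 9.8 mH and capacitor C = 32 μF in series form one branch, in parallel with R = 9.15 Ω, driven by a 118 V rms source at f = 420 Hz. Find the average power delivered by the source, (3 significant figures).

ω = 2πf = 2639 rad/s
X_L = ωL = 25.9 Ω
X_C = 1/(ωC) = 11.8 Ω
Branch 1: Z₁ = R = 9.15 Ω
Branch 2 (series LC): Z₂ = j(X_L − X_C) = j14.0 Ω
Parallel: Z = Z₁Z₂/(Z₁+Z₂), |Z| = 7.66 Ω, ∠Z = 33.1°
I = V/|Z| = 15.4 A
P = VI cos φ = 118 × 15.4 × cos(33.1°) = 1.52 kW

1.52 kW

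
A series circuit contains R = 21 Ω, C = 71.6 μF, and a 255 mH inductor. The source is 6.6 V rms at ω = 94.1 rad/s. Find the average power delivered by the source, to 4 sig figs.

X_L = ωL = 24.00 Ω
X_C = 1/(ωC) = 148.4 Ω
Net reactance X = X_L − X_C = -124.4 Ω
Z = 21.00 − j124.4 Ω
|Z| = √(21.00² + 124.4²) = 126.2 Ω
∠Z = arctan(-124.4/21.00) = -80.42°
I = V/|Z| = 52.30 mA
P = VI cos φ = 6.6 × 0.05230 × cos(-80.42°) = 57.45 mW

57.45 mW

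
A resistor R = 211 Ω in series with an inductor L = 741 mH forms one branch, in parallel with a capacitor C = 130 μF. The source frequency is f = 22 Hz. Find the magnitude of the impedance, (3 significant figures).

60.4 Ω

ω = 2πf = 138.2 rad/s
X_L = ωL = 102 Ω
X_C = 1/(ωC) = 55.6 Ω
Branch 1 (R+jX_L): Z₁ = 211 + j102 Ω, |Z₁| = 235 Ω
Branch 2 (−jX_C): Z₂ = −j55.6 Ω
Parallel: Z = Z₁Z₂/(Z₁+Z₂), |Z| = 60.4 Ω, ∠Z = -76.6°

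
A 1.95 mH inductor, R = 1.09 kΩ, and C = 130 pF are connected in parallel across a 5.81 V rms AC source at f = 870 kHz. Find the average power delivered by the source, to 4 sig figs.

ω = 2πf = 5.466e+06 rad/s
X_L = ωL = 10660 Ω
X_C = 1/(ωC) = 1407 Ω
Parallel: admittances add. Y = 1/R + 1/(jωL) + jωC
Y = (0.0009174 + j0.0006168) S
|Y| = 0.001106 S → |Z| = 1/|Y| = 904.6 Ω, ∠Z = −∠Y = -33.91°
I = V/|Z| = 6.423 mA
P = VI cos φ = 5.81 × 0.006423 × cos(-33.91°) = 30.97 mW

30.97 mW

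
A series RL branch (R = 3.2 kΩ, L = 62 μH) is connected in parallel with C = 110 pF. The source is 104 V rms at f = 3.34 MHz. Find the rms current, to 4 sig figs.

ω = 2πf = 2.099e+07 rad/s
X_L = ωL = 1301 Ω
X_C = 1/(ωC) = 433.2 Ω
Branch 1 (R+jX_L): Z₁ = 3200 + j1301 Ω, |Z₁| = 3454 Ω
Branch 2 (−jX_C): Z₂ = −j433.2 Ω
Parallel: Z = Z₁Z₂/(Z₁+Z₂), |Z| = 451.3 Ω, ∠Z = -83.05°
I = V/|Z| = 104/451.3 = 230.4 mA

230.4 mA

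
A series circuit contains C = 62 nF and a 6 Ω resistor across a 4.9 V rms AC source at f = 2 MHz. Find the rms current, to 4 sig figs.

ω = 2πf = 1.257e+07 rad/s
X_C = 1/(ωC) = 1.284 Ω
Z = 6.000 − j1.284 Ω
|Z| = √(6.000² + 1.284²) = 6.136 Ω
I = V/|Z| = 4.9/6.136 = 798.6 mA

798.6 mA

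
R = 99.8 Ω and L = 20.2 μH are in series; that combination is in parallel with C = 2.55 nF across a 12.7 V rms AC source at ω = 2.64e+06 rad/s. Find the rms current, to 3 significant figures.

104 mA

X_L = ωL = 53.3 Ω
X_C = 1/(ωC) = 149 Ω
Branch 1 (R+jX_L): Z₁ = 99.8 + j53.3 Ω, |Z₁| = 113 Ω
Branch 2 (−jX_C): Z₂ = −j149 Ω
Parallel: Z = Z₁Z₂/(Z₁+Z₂), |Z| = 122 Ω, ∠Z = -18.2°
I = V/|Z| = 12.7/122 = 104 mA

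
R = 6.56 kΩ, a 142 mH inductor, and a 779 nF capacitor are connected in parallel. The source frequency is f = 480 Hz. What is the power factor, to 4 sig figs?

0.9956

ω = 2πf = 3016 rad/s
X_L = ωL = 428.3 Ω
X_C = 1/(ωC) = 425.6 Ω
Parallel: admittances add. Y = 1/R + 1/(jωL) + jωC
Y = (0.0001524 + j1.439e-05) S
|Y| = 0.0001531 S → |Z| = 1/|Y| = 6531 Ω, ∠Z = −∠Y = -5.392°
cos φ = cos(-5.392°) = 0.9956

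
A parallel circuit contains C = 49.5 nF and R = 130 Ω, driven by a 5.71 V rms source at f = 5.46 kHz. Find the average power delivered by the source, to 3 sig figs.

251 mW

ω = 2πf = 34310 rad/s
X_C = 1/(ωC) = 589 Ω
Parallel: admittances add. Y = 1/R + jωC
Y = (0.00769 + j0.00170) S
|Y| = 0.00788 S → |Z| = 1/|Y| = 127 Ω, ∠Z = −∠Y = -12.4°
I = V/|Z| = 45.0 mA
P = VI cos φ = 5.71 × 0.0450 × cos(-12.4°) = 251 mW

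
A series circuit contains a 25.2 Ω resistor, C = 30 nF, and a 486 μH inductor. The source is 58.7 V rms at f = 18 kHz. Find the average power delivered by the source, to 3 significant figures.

1.49 W

ω = 2πf = 113100 rad/s
X_L = ωL = 55.0 Ω
X_C = 1/(ωC) = 295 Ω
Net reactance X = X_L − X_C = -240 Ω
Z = 25.2 − j240 Ω
|Z| = √(25.2² + 240²) = 241 Ω
∠Z = arctan(-240/25.2) = -84.0°
I = V/|Z| = 243 mA
P = VI cos φ = 58.7 × 0.243 × cos(-84.0°) = 1.49 W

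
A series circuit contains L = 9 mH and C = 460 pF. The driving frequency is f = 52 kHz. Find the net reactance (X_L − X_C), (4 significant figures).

ω = 2πf = 326700 rad/s
X_L = ωL = 2941 Ω
X_C = 1/(ωC) = 6654 Ω
X = 2941 − 6654 = -3713 Ω

-3713 Ω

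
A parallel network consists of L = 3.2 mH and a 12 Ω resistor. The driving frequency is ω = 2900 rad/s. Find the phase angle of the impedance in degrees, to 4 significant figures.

X_L = ωL = 9.280 Ω
Parallel: admittances add. Y = 1/R + 1/(jωL)
Y = (0.08333 − j0.1078) S
|Y| = 0.1362 S → |Z| = 1/|Y| = 7.341 Ω, ∠Z = −∠Y = 52.28°

52.28°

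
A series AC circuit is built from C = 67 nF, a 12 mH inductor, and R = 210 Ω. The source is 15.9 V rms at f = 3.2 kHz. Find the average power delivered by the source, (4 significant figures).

179.9 mW

ω = 2πf = 20110 rad/s
X_L = ωL = 241.3 Ω
X_C = 1/(ωC) = 742.3 Ω
Net reactance X = X_L − X_C = -501.1 Ω
Z = 210.0 − j501.1 Ω
|Z| = √(210.0² + 501.1²) = 543.3 Ω
∠Z = arctan(-501.1/210.0) = -67.26°
I = V/|Z| = 29.27 mA
P = VI cos φ = 15.9 × 0.02927 × cos(-67.26°) = 179.9 mW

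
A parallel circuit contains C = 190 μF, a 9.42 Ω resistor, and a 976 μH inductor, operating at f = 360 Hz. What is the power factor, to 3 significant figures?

0.977

ω = 2πf = 2262 rad/s
X_L = ωL = 2.21 Ω
X_C = 1/(ωC) = 2.33 Ω
Parallel: admittances add. Y = 1/R + 1/(jωL) + jωC
Y = (0.106 − j0.0232) S
|Y| = 0.109 S → |Z| = 1/|Y| = 9.20 Ω, ∠Z = −∠Y = 12.3°
cos φ = cos(12.3°) = 0.977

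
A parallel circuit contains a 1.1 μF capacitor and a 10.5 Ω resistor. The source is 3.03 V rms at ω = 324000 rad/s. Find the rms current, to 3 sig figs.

1.12 A

X_C = 1/(ωC) = 2.81 Ω
Parallel: admittances add. Y = 1/R + jωC
Y = (0.0952 + j0.356) S
|Y| = 0.369 S → |Z| = 1/|Y| = 2.71 Ω, ∠Z = −∠Y = -75.0°
I = V/|Z| = 3.03/2.71 = 1.12 A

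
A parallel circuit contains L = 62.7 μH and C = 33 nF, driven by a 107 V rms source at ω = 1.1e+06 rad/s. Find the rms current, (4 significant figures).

2.333 A

X_L = ωL = 68.97 Ω
X_C = 1/(ωC) = 27.55 Ω
Parallel: admittances add. Y = 1/(jωL) + jωC
Y = (0 + j0.02180) S
|Y| = 0.02180 S → |Z| = 1/|Y| = 45.87 Ω, ∠Z = −∠Y = -90.00°
I = V/|Z| = 107/45.87 = 2.333 A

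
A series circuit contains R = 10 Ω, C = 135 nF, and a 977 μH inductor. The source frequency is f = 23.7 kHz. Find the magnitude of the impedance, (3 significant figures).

96.3 Ω

ω = 2πf = 148900 rad/s
X_L = ωL = 145 Ω
X_C = 1/(ωC) = 49.7 Ω
Net reactance X = X_L − X_C = 95.7 Ω
Z = 10.0 + j95.7 Ω
|Z| = √(10.0² + 95.7²) = 96.3 Ω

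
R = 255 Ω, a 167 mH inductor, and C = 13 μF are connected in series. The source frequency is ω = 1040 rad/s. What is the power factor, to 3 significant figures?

X_L = ωL = 174 Ω
X_C = 1/(ωC) = 74.0 Ω
Net reactance X = X_L − X_C = 99.7 Ω
Z = 255 + j99.7 Ω
|Z| = √(255² + 99.7²) = 274 Ω
∠Z = arctan(99.7/255) = 21.4°
cos φ = cos(21.4°) = 0.931

0.931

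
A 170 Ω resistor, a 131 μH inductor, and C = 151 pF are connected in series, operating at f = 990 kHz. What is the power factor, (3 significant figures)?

0.563

ω = 2πf = 6.22e+06 rad/s
X_L = ωL = 815 Ω
X_C = 1/(ωC) = 1060 Ω
Net reactance X = X_L − X_C = -250 Ω
Z = 170 − j250 Ω
|Z| = √(170² + 250²) = 302 Ω
∠Z = arctan(-250/170) = -55.8°
cos φ = cos(-55.8°) = 0.563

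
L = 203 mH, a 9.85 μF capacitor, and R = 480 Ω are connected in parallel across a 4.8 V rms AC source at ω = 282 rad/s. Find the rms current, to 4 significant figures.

X_L = ωL = 57.25 Ω
X_C = 1/(ωC) = 360.0 Ω
Parallel: admittances add. Y = 1/R + 1/(jωL) + jωC
Y = (0.002083 − j0.01469) S
|Y| = 0.01484 S → |Z| = 1/|Y| = 67.40 Ω, ∠Z = −∠Y = 81.93°
I = V/|Z| = 4.8/67.40 = 71.22 mA

71.22 mA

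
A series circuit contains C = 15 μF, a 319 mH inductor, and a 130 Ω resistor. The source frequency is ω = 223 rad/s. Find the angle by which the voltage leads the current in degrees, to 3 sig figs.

X_L = ωL = 71.1 Ω
X_C = 1/(ωC) = 299 Ω
Net reactance X = X_L − X_C = -228 Ω
Z = 130 − j228 Ω
|Z| = √(130² + 228²) = 262 Ω
∠Z = arctan(-228/130) = -60.3°

-60.3°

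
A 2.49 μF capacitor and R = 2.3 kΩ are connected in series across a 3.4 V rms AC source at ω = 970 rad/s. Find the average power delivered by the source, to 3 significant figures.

X_C = 1/(ωC) = 414 Ω
Z = 2300 − j414 Ω
|Z| = √(2300² + 414²) = 2340 Ω
∠Z = arctan(-414/2300) = -10.2°
I = V/|Z| = 1.45 mA
P = VI cos φ = 3.4 × 0.00145 × cos(-10.2°) = 4.87 mW

4.87 mW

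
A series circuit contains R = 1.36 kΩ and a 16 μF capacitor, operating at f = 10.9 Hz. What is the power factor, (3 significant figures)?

ω = 2πf = 68.49 rad/s
X_C = 1/(ωC) = 913 Ω
Z = 1360 − j913 Ω
|Z| = √(1360² + 913²) = 1640 Ω
∠Z = arctan(-913/1360) = -33.9°
cos φ = cos(-33.9°) = 0.830

0.830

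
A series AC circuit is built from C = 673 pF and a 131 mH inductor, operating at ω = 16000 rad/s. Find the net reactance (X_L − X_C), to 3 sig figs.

X_L = ωL = 2100 Ω
X_C = 1/(ωC) = 92900 Ω
X = 2100 − 92900 = -90800 Ω

-90800 Ω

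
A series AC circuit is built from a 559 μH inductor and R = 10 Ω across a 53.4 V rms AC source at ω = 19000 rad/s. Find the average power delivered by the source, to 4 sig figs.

X_L = ωL = 10.62 Ω
Z = 10.00 + j10.62 Ω
|Z| = √(10.00² + 10.62²) = 14.59 Ω
∠Z = arctan(10.62/10.00) = 46.72°
I = V/|Z| = 3.661 A
P = VI cos φ = 53.4 × 3.661 × cos(46.72°) = 134.0 W

134.0 W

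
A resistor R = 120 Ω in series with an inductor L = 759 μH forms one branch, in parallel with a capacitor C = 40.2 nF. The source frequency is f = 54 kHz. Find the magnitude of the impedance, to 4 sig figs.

ω = 2πf = 339300 rad/s
X_L = ωL = 257.5 Ω
X_C = 1/(ωC) = 73.32 Ω
Branch 1 (R+jX_L): Z₁ = 120.0 + j257.5 Ω, |Z₁| = 284.1 Ω
Branch 2 (−jX_C): Z₂ = −j73.32 Ω
Parallel: Z = Z₁Z₂/(Z₁+Z₂), |Z| = 94.75 Ω, ∠Z = -81.90°

94.75 Ω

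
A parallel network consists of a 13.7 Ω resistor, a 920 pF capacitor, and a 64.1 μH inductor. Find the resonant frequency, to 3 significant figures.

ω₀ = 1/√(LC) = 1/√(6.41e-05 × 9.2e-10) = 4.118e+06 rad/s
f₀ = ω₀/(2π) = 655 kHz

655 kHz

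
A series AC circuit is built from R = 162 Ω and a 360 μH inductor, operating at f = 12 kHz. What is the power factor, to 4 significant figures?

ω = 2πf = 75400 rad/s
X_L = ωL = 27.14 Ω
Z = 162.0 + j27.14 Ω
|Z| = √(162.0² + 27.14²) = 164.3 Ω
∠Z = arctan(27.14/162.0) = 9.512°
cos φ = cos(9.512°) = 0.9863

0.9863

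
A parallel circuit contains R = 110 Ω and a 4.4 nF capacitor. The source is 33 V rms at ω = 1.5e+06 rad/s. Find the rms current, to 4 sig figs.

370.7 mA

X_C = 1/(ωC) = 151.5 Ω
Parallel: admittances add. Y = 1/R + jωC
Y = (0.009091 + j0.006600) S
|Y| = 0.01123 S → |Z| = 1/|Y| = 89.01 Ω, ∠Z = −∠Y = -35.98°
I = V/|Z| = 33/89.01 = 370.7 mA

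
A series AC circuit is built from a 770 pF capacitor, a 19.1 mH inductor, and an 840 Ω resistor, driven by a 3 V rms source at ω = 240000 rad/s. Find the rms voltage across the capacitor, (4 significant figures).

X_L = ωL = 4584 Ω
X_C = 1/(ωC) = 5411 Ω
Net reactance X = X_L − X_C = -827.3 Ω
Z = 840.0 − j827.3 Ω
|Z| = √(840.0² + 827.3²) = 1179 Ω
I = V/|Z| = 2.545 mA
V_C = I·|Z_C| = 0.002545 × 5411 = 13.77 V

13.77 V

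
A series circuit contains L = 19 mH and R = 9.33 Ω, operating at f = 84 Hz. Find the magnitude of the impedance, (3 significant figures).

ω = 2πf = 527.8 rad/s
X_L = ωL = 10.0 Ω
Z = 9.33 + j10.0 Ω
|Z| = √(9.33² + 10.0²) = 13.7 Ω

13.7 Ω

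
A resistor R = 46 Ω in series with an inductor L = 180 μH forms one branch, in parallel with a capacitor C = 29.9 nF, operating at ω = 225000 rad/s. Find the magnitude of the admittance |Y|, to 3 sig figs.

X_L = ωL = 40.5 Ω
X_C = 1/(ωC) = 149 Ω
Branch 1 (R+jX_L): Z₁ = 46.0 + j40.5 Ω, |Z₁| = 61.3 Ω
Branch 2 (−jX_C): Z₂ = −j149 Ω
Parallel: Z = Z₁Z₂/(Z₁+Z₂), |Z| = 77.5 Ω, ∠Z = 18.3°
|Y| = 1/|Z| = 12.9 mS

12.9 mS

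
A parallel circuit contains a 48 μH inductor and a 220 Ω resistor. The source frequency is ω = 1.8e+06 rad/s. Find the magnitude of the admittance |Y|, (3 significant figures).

12.4 mS

X_L = ωL = 86.4 Ω
Parallel: admittances add. Y = 1/R + 1/(jωL)
Y = (0.00455 − j0.0116) S
|Y| = 0.0124 S → |Z| = 1/|Y| = 80.4 Ω, ∠Z = −∠Y = 68.6°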